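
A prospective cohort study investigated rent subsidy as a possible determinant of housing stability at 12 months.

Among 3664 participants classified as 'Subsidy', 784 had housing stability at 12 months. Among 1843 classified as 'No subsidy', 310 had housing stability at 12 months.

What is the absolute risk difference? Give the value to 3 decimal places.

From the description: a = 784, b = 2880, c = 310, d = 1533.
Risk in exposed = 784/3664 = 0.213974; risk in unexposed = 310/1843 = 0.168204.
Risk difference = 0.213974 − 0.168204 = 0.045770

0.046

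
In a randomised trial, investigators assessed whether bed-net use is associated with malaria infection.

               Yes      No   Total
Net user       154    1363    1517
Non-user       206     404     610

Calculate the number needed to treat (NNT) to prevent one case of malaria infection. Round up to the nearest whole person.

Risk in treated group = 154/1517 = 0.10152; risk in control = 206/610 = 0.33770.
Absolute risk reduction = 0.33770 − 0.10152 = 0.23619
NNT = 1 / ARR = 1 / 0.23619 = 4.234 → round up → 5

5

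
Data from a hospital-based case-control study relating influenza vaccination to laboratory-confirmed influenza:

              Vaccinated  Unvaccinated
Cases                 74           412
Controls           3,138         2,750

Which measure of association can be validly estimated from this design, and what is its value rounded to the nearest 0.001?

Reading the table with exposure as columns: a = 74 (Vaccinated, case), b = 3138 (Vaccinated, non-case), c = 412 (Unvaccinated, case), d = 2750.
This is a hospital-based case-control study: participants were sampled on outcome status, so risks in the source population cannot be estimated directly — relative risk is not valid here. The odds ratio is the appropriate measure.
OR = (a·d)/(b·c) = (74 × 2750) / (3138 × 412) = 203500 / 1292856 = 0.15740

0.157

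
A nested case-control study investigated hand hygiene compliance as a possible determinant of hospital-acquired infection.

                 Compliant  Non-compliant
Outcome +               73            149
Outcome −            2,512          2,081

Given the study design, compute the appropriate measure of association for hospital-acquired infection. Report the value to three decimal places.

Reading the table with exposure as columns: a = 73 (Compliant, case), b = 2512 (Compliant, non-case), c = 149 (Non-compliant, case), d = 2081.
This is a nested case-control study: participants were sampled on outcome status, so risks in the source population cannot be estimated directly — relative risk is not valid here. The odds ratio is the appropriate measure.
OR = (a·d)/(b·c) = (73 × 2081) / (2512 × 149) = 151913 / 374288 = 0.40587

0.406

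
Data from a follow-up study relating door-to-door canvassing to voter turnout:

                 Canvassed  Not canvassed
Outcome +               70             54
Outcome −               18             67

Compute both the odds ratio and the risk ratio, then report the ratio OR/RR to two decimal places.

Reading the table with exposure as columns: a = 70 (Canvassed, case), b = 18 (Canvassed, non-case), c = 54 (Not canvassed, case), d = 67.
OR = (70·67)/(18·54) = 4690/972 = 4.82510
Risk in exposed = 70/88 = 0.79545; risk in unexposed = 54/121 = 0.44628; RR = 1.78241
OR/RR = 4.82510 / 1.78241 = 2.70707
The outcome is not rare, so the OR lies further from 1 than the RR.

2.71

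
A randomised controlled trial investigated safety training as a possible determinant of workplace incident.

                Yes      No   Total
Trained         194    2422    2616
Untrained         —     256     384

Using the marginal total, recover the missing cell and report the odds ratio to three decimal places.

0.160

The missing cell is in the unexposed row: 384 − 256 = 128.
So a = 194, b = 2422, c = 128, d = 256.
OR = (a·d)/(b·c) = (194 × 256) / (2422 × 128) = 49664 / 310016 = 0.16020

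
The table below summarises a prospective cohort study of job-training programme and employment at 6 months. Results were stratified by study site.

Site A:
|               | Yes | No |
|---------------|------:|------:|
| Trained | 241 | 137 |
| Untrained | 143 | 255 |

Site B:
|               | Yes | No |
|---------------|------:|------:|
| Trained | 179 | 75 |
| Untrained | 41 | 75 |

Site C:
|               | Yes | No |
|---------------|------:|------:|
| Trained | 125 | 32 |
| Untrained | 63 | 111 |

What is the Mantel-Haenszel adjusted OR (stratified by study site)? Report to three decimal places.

3.970

OR_MH = Σ(aᵢdᵢ/nᵢ) / Σ(bᵢcᵢ/nᵢ), where nᵢ is the stratum total.
Stratum 1 (Site A): n = 776; a·d/n = 241·255/776 = 79.1946; b·c/n = 137·143/776 = 25.2461
Stratum 2 (Site B): n = 370; a·d/n = 179·75/370 = 36.2838; b·c/n = 75·41/370 = 8.3108
Stratum 3 (Site C): n = 331; a·d/n = 125·111/331 = 41.9184; b·c/n = 32·63/331 = 6.0906
OR_MH = (79.1946 + 36.2838 + 41.9184) / (25.2461 + 8.3108 + 6.0906) = 157.3968 / 39.6476 = 3.96990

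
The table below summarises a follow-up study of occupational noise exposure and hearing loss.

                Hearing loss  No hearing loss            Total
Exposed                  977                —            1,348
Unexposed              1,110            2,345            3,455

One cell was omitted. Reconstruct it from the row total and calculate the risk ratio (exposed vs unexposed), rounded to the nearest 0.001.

2.256

The missing cell is in the exposed row: 1348 − 977 = 371.
So a = 977, b = 371, c = 1110, d = 2345.
RR = [a/(a+b)] / [c/(c+d)] = (977/1348) / (1110/3455) = 0.72478/0.32127 = 2.25595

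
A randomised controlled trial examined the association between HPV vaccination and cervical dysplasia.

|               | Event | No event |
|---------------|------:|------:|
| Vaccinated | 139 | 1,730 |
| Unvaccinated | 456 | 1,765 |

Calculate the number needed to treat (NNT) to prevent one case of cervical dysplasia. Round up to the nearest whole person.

Risk in treated group = 139/1869 = 0.07437; risk in control = 456/2221 = 0.20531.
Absolute risk reduction = 0.20531 − 0.07437 = 0.13094
NNT = 1 / ARR = 1 / 0.13094 = 7.637 → round up → 8

8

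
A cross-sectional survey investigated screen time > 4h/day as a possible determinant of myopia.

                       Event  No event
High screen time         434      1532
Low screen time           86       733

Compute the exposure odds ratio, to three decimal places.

Cells: a = 434, b = 1532, c = 86, d = 733.
OR = (a·d)/(b·c) = (434 × 733) / (1532 × 86) = 318122 / 131752 = 2.41455
The odds of myopia are about 2.41 times as high in the high screen time group.

2.415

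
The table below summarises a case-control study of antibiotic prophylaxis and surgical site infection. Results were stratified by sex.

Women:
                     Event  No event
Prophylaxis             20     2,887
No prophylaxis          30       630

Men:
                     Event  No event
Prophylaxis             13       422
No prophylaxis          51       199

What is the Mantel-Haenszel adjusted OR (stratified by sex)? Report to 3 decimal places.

0.131

OR_MH = Σ(aᵢdᵢ/nᵢ) / Σ(bᵢcᵢ/nᵢ), where nᵢ is the stratum total.
Stratum 1 (Women): n = 3567; a·d/n = 20·630/3567 = 3.5324; b·c/n = 2887·30/3567 = 24.2809
Stratum 2 (Men): n = 685; a·d/n = 13·199/685 = 3.7766; b·c/n = 422·51/685 = 31.4190
OR_MH = (3.5324 + 3.7766) / (24.2809 + 31.4190) = 7.3090 / 55.6999 = 0.13122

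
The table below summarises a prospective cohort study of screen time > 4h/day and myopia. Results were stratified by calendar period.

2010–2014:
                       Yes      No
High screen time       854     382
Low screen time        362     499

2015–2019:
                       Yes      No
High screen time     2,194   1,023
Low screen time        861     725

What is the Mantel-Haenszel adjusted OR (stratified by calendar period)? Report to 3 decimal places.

OR_MH = Σ(aᵢdᵢ/nᵢ) / Σ(bᵢcᵢ/nᵢ), where nᵢ is the stratum total.
Stratum 1 (2010–2014): n = 2097; a·d/n = 854·499/2097 = 203.2170; b·c/n = 382·362/2097 = 65.9437
Stratum 2 (2015–2019): n = 4803; a·d/n = 2194·725/4803 = 331.1784; b·c/n = 1023·861/4803 = 183.3860
OR_MH = (203.2170 + 331.1784) / (65.9437 + 183.3860) = 534.3954 / 249.3297 = 2.14333

2.143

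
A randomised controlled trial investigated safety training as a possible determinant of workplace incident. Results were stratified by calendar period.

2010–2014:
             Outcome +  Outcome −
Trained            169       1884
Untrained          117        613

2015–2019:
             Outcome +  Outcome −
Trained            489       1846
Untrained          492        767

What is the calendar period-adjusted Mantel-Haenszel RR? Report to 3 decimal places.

RR_MH = Σ(aᵢ·n₀ᵢ/nᵢ) / Σ(cᵢ·n₁ᵢ/nᵢ), with n₁ᵢ = aᵢ+bᵢ (exposed), n₀ᵢ = cᵢ+dᵢ (unexposed), nᵢ = n₁ᵢ+n₀ᵢ.
Stratum 1 (2010–2014): n₁ = 2053, n₀ = 730, n = 2783; a·n₀/n = 169·730/2783 = 44.3299; c·n₁/n = 117·2053/2783 = 86.3101
Stratum 2 (2015–2019): n₁ = 2335, n₀ = 1259, n = 3594; a·n₀/n = 489·1259/3594 = 171.2997; c·n₁/n = 492·2335/3594 = 319.6494
RR_MH = (44.3299 + 171.2997) / (86.3101 + 319.6494) = 215.6295 / 405.9595 = 0.53116

0.531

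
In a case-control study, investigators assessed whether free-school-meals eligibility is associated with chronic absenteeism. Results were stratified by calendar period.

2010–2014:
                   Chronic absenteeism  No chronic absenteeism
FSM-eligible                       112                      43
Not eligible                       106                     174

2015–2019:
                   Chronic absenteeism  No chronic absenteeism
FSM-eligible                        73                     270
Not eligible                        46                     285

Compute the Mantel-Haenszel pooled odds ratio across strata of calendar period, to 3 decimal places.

OR_MH = Σ(aᵢdᵢ/nᵢ) / Σ(bᵢcᵢ/nᵢ), where nᵢ is the stratum total.
Stratum 1 (2010–2014): n = 435; a·d/n = 112·174/435 = 44.8000; b·c/n = 43·106/435 = 10.4782
Stratum 2 (2015–2019): n = 674; a·d/n = 73·285/674 = 30.8680; b·c/n = 270·46/674 = 18.4273
OR_MH = (44.8000 + 30.8680) / (10.4782 + 18.4273) = 75.6680 / 28.9055 = 2.61777

2.618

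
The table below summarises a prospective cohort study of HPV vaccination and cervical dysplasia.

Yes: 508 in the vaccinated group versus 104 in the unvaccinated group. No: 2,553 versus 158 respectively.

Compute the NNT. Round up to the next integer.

5

Risk in treated group = 508/3061 = 0.16596; risk in control = 104/262 = 0.39695.
Absolute risk reduction = 0.39695 − 0.16596 = 0.23099
NNT = 1 / ARR = 1 / 0.23099 = 4.329 → round up → 5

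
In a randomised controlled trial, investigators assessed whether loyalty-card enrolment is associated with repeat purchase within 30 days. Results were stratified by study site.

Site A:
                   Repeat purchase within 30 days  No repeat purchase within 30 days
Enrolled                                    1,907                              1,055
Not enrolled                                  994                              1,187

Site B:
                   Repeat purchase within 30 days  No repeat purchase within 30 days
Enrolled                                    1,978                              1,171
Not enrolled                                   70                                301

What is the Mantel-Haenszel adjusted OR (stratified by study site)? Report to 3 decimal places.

OR_MH = Σ(aᵢdᵢ/nᵢ) / Σ(bᵢcᵢ/nᵢ), where nᵢ is the stratum total.
Stratum 1 (Site A): n = 5143; a·d/n = 1907·1187/5143 = 440.1340; b·c/n = 1055·994/5143 = 203.9024
Stratum 2 (Site B): n = 3520; a·d/n = 1978·301/3520 = 169.1415; b·c/n = 1171·70/3520 = 23.2869
OR_MH = (440.1340 + 169.1415) / (203.9024 + 23.2869) = 609.2754 / 227.1893 = 2.68180

2.682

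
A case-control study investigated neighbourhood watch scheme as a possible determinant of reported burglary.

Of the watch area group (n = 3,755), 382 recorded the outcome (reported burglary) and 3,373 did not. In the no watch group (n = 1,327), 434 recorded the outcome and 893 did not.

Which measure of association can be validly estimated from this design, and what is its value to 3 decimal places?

0.233

From the description: a = 382, b = 3373, c = 434, d = 893.
This is a case-control study: participants were sampled on outcome status, so risks in the source population cannot be estimated directly — relative risk is not valid here. The odds ratio is the appropriate measure.
OR = (a·d)/(b·c) = (382 × 893) / (3373 × 434) = 341126 / 1463882 = 0.23303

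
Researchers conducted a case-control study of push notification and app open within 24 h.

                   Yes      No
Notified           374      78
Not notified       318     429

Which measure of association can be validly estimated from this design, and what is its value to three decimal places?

6.469

Cells: a = 374, b = 78, c = 318, d = 429.
This is a case-control study: participants were sampled on outcome status, so risks in the source population cannot be estimated directly — relative risk is not valid here. The odds ratio is the appropriate measure.
OR = (a·d)/(b·c) = (374 × 429) / (78 × 318) = 160446 / 24804 = 6.46855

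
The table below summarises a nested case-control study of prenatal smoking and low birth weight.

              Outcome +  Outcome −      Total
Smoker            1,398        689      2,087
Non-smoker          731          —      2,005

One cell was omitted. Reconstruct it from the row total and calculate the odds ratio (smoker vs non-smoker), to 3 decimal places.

3.536

The missing cell is in the unexposed row: 2005 − 731 = 1274.
So a = 1398, b = 689, c = 731, d = 1274.
OR = (a·d)/(b·c) = (1398 × 1274) / (689 × 731) = 1781052 / 503659 = 3.53623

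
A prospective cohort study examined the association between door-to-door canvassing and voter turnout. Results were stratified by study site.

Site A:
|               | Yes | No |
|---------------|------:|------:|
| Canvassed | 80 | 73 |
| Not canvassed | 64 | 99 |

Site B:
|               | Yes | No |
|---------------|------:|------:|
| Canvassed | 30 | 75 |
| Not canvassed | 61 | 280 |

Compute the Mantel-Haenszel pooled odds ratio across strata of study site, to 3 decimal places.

1.753

OR_MH = Σ(aᵢdᵢ/nᵢ) / Σ(bᵢcᵢ/nᵢ), where nᵢ is the stratum total.
Stratum 1 (Site A): n = 316; a·d/n = 80·99/316 = 25.0633; b·c/n = 73·64/316 = 14.7848
Stratum 2 (Site B): n = 446; a·d/n = 30·280/446 = 18.8341; b·c/n = 75·61/446 = 10.2578
OR_MH = (25.0633 + 18.8341) / (14.7848 + 10.2578) = 43.8974 / 25.0427 = 1.75290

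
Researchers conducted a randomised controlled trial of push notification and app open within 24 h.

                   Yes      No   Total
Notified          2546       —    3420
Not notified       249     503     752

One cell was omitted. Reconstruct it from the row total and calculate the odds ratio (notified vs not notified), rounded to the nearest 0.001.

5.885

The missing cell is in the exposed row: 3420 − 2546 = 874.
So a = 2546, b = 874, c = 249, d = 503.
OR = (a·d)/(b·c) = (2546 × 503) / (874 × 249) = 1280638 / 217626 = 5.88458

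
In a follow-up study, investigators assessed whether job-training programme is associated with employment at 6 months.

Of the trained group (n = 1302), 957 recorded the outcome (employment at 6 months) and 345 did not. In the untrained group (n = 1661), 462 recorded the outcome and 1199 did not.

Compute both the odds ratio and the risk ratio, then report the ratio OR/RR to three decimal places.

From the description: a = 957, b = 345, c = 462, d = 1199.
OR = (957·1199)/(345·462) = 1147443/159390 = 7.19896
Risk in exposed = 957/1302 = 0.73502; risk in unexposed = 462/1661 = 0.27815; RR = 2.64258
OR/RR = 7.19896 / 2.64258 = 2.72422
The outcome is not rare, so the OR lies further from 1 than the RR.

2.724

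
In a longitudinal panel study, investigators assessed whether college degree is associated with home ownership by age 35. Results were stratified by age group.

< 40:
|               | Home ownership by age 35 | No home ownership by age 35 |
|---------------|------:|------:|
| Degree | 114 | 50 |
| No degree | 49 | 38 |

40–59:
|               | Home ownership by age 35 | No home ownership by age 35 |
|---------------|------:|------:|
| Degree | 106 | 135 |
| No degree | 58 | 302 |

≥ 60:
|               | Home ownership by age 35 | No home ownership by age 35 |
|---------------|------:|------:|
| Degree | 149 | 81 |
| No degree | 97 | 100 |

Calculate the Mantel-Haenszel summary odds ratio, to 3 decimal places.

OR_MH = Σ(aᵢdᵢ/nᵢ) / Σ(bᵢcᵢ/nᵢ), where nᵢ is the stratum total.
Stratum 1 (< 40): n = 251; a·d/n = 114·38/251 = 17.2590; b·c/n = 50·49/251 = 9.7610
Stratum 2 (40–59): n = 601; a·d/n = 106·302/601 = 53.2646; b·c/n = 135·58/601 = 13.0283
Stratum 3 (≥ 60): n = 427; a·d/n = 149·100/427 = 34.8946; b·c/n = 81·97/427 = 18.4005
OR_MH = (17.2590 + 53.2646 + 34.8946) / (9.7610 + 13.0283 + 18.4005) = 105.4181 / 41.1897 = 2.55933

2.559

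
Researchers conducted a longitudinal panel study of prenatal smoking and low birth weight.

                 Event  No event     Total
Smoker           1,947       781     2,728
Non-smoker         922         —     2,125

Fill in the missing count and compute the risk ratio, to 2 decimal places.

1.64

The missing cell is in the unexposed row: 2125 − 922 = 1203.
So a = 1947, b = 781, c = 922, d = 1203.
RR = [a/(a+b)] / [c/(c+d)] = (1947/2728) / (922/2125) = 0.71371/0.43388 = 1.64494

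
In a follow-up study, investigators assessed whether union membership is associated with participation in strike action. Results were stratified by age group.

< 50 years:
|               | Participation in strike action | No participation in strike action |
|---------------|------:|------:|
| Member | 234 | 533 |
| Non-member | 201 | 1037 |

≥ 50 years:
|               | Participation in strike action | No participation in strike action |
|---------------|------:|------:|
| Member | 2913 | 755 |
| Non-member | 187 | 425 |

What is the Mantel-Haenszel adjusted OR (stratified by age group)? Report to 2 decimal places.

OR_MH = Σ(aᵢdᵢ/nᵢ) / Σ(bᵢcᵢ/nᵢ), where nᵢ is the stratum total.
Stratum 1 (< 50 years): n = 2005; a·d/n = 234·1037/2005 = 121.0264; b·c/n = 533·201/2005 = 53.4329
Stratum 2 (≥ 50 years): n = 4280; a·d/n = 2913·425/4280 = 289.2582; b·c/n = 755·187/4280 = 32.9871
OR_MH = (121.0264 + 289.2582) / (53.4329 + 32.9871) = 410.2846 / 86.4201 = 4.74756

4.75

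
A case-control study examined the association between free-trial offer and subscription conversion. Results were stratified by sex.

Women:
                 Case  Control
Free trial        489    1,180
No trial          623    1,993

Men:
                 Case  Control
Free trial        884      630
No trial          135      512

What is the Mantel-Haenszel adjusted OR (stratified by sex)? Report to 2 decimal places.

OR_MH = Σ(aᵢdᵢ/nᵢ) / Σ(bᵢcᵢ/nᵢ), where nᵢ is the stratum total.
Stratum 1 (Women): n = 4285; a·d/n = 489·1993/4285 = 227.4392; b·c/n = 1180·623/4285 = 171.5613
Stratum 2 (Men): n = 2161; a·d/n = 884·512/2161 = 209.4438; b·c/n = 630·135/2161 = 39.3568
OR_MH = (227.4392 + 209.4438) / (171.5613 + 39.3568) = 436.8830 / 210.9180 = 2.07134

2.07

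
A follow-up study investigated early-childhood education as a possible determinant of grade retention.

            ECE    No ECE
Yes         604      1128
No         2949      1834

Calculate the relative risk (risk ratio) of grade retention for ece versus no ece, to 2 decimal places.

Reading the table with exposure as columns: a = 604 (ECE, case), b = 2949 (ECE, non-case), c = 1128 (No ECE, case), d = 1834.
Risk in exposed = 604/3553 = 0.17000; risk in unexposed = 1128/2962 = 0.38082.
RR = 0.17000 / 0.38082 = 0.44639
The risk is 55% lower among the exposed than among the unexposed.

0.45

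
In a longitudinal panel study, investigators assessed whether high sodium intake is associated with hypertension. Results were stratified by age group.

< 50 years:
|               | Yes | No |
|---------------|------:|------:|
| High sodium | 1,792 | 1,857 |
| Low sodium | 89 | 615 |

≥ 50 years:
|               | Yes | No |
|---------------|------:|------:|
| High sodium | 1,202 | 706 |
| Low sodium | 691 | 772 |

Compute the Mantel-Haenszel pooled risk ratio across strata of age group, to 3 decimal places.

RR_MH = Σ(aᵢ·n₀ᵢ/nᵢ) / Σ(cᵢ·n₁ᵢ/nᵢ), with n₁ᵢ = aᵢ+bᵢ (exposed), n₀ᵢ = cᵢ+dᵢ (unexposed), nᵢ = n₁ᵢ+n₀ᵢ.
Stratum 1 (< 50 years): n₁ = 3649, n₀ = 704, n = 4353; a·n₀/n = 1792·704/4353 = 289.8158; c·n₁/n = 89·3649/4353 = 74.6062
Stratum 2 (≥ 50 years): n₁ = 1908, n₀ = 1463, n = 3371; a·n₀/n = 1202·1463/3371 = 521.6630; c·n₁/n = 691·1908/3371 = 391.1089
RR_MH = (289.8158 + 521.6630) / (74.6062 + 391.1089) = 811.4788 / 465.7151 = 1.74244

1.742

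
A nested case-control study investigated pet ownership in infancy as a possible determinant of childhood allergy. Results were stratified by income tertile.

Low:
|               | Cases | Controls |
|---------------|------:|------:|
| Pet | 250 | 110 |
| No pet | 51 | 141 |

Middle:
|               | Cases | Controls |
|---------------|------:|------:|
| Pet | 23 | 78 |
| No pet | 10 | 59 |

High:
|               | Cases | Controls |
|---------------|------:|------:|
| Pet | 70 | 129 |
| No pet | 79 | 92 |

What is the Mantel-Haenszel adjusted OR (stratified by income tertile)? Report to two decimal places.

2.11

OR_MH = Σ(aᵢdᵢ/nᵢ) / Σ(bᵢcᵢ/nᵢ), where nᵢ is the stratum total.
Stratum 1 (Low): n = 552; a·d/n = 250·141/552 = 63.8587; b·c/n = 110·51/552 = 10.1630
Stratum 2 (Middle): n = 170; a·d/n = 23·59/170 = 7.9824; b·c/n = 78·10/170 = 4.5882
Stratum 3 (High): n = 370; a·d/n = 70·92/370 = 17.4054; b·c/n = 129·79/370 = 27.5432
OR_MH = (63.8587 + 7.9824 + 17.4054) / (10.1630 + 4.5882 + 27.5432) = 89.2465 / 42.2945 = 2.11012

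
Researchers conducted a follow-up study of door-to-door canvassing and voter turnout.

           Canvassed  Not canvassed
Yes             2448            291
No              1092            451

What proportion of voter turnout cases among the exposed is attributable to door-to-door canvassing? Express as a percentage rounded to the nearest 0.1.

43.3

Reading the table with exposure as columns: a = 2448 (Canvassed, case), b = 1092 (Canvassed, non-case), c = 291 (Not canvassed, case), d = 451.
Risk in exposed = 2448/3540 = 0.69153; risk in unexposed = 291/742 = 0.39218.
RR = 0.69153/0.39218 = 1.76327
AR% = (RR − 1)/RR × 100 = (1.76327 − 1)/1.76327 × 100 = 43.2872%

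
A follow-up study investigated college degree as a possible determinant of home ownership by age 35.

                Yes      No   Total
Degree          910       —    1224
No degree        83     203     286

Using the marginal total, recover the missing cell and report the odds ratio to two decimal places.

The missing cell is in the exposed row: 1224 − 910 = 314.
So a = 910, b = 314, c = 83, d = 203.
OR = (a·d)/(b·c) = (910 × 203) / (314 × 83) = 184730 / 26062 = 7.08810

7.09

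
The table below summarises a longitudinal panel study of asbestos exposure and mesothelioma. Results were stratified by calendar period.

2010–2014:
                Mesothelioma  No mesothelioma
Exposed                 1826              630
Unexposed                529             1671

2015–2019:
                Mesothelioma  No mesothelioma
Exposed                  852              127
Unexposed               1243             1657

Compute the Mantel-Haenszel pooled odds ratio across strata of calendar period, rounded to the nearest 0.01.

OR_MH = Σ(aᵢdᵢ/nᵢ) / Σ(bᵢcᵢ/nᵢ), where nᵢ is the stratum total.
Stratum 1 (2010–2014): n = 4656; a·d/n = 1826·1671/4656 = 655.3363; b·c/n = 630·529/4656 = 71.5786
Stratum 2 (2015–2019): n = 3879; a·d/n = 852·1657/3879 = 363.9505; b·c/n = 127·1243/3879 = 40.6963
OR_MH = (655.3363 + 363.9505) / (71.5786 + 40.6963) = 1019.2868 / 112.2749 = 9.07849

9.08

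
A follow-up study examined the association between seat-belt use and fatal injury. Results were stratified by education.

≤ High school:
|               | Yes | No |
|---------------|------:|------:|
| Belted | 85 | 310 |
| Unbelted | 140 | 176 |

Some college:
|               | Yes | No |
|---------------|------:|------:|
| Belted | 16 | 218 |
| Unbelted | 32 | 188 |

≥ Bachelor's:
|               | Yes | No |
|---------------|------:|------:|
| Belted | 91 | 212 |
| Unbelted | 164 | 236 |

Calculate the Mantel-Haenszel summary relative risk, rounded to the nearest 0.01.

0.59

RR_MH = Σ(aᵢ·n₀ᵢ/nᵢ) / Σ(cᵢ·n₁ᵢ/nᵢ), with n₁ᵢ = aᵢ+bᵢ (exposed), n₀ᵢ = cᵢ+dᵢ (unexposed), nᵢ = n₁ᵢ+n₀ᵢ.
Stratum 1 (≤ High school): n₁ = 395, n₀ = 316, n = 711; a·n₀/n = 85·316/711 = 37.7778; c·n₁/n = 140·395/711 = 77.7778
Stratum 2 (Some college): n₁ = 234, n₀ = 220, n = 454; a·n₀/n = 16·220/454 = 7.7533; c·n₁/n = 32·234/454 = 16.4934
Stratum 3 (≥ Bachelor's): n₁ = 303, n₀ = 400, n = 703; a·n₀/n = 91·400/703 = 51.7781; c·n₁/n = 164·303/703 = 70.6856
RR_MH = (37.7778 + 7.7533 + 51.7781) / (77.7778 + 16.4934 + 70.6856) = 97.3092 / 164.9568 = 0.58991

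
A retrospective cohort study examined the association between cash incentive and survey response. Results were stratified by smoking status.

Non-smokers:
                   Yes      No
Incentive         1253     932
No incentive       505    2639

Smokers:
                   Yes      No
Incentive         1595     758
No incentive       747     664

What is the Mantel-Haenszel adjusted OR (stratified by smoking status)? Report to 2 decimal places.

3.78

OR_MH = Σ(aᵢdᵢ/nᵢ) / Σ(bᵢcᵢ/nᵢ), where nᵢ is the stratum total.
Stratum 1 (Non-smokers): n = 5329; a·d/n = 1253·2639/5329 = 620.5042; b·c/n = 932·505/5329 = 88.3205
Stratum 2 (Smokers): n = 3764; a·d/n = 1595·664/3764 = 281.3709; b·c/n = 758·747/3764 = 150.4320
OR_MH = (620.5042 + 281.3709) / (88.3205 + 150.4320) = 901.8751 / 238.7525 = 3.77745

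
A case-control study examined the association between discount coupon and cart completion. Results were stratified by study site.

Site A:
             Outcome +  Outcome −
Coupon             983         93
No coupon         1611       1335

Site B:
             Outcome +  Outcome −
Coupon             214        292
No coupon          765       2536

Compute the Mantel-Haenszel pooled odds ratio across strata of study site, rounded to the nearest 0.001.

4.887

OR_MH = Σ(aᵢdᵢ/nᵢ) / Σ(bᵢcᵢ/nᵢ), where nᵢ is the stratum total.
Stratum 1 (Site A): n = 4022; a·d/n = 983·1335/4022 = 326.2817; b·c/n = 93·1611/4022 = 37.2509
Stratum 2 (Site B): n = 3807; a·d/n = 214·2536/3807 = 142.5542; b·c/n = 292·765/3807 = 58.6761
OR_MH = (326.2817 + 142.5542) / (37.2509 + 58.6761) = 468.8359 / 95.9270 = 4.88742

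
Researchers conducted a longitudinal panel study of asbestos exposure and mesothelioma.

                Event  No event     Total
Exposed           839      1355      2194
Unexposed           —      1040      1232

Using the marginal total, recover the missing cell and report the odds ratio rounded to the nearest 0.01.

The missing cell is in the unexposed row: 1232 − 1040 = 192.
So a = 839, b = 1355, c = 192, d = 1040.
OR = (a·d)/(b·c) = (839 × 1040) / (1355 × 192) = 872560 / 260160 = 3.35394

3.35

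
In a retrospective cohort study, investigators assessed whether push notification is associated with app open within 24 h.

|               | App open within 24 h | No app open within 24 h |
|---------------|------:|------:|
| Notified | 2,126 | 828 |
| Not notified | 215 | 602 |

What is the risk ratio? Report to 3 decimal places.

2.735

Cells: a = 2126, b = 828, c = 215, d = 602.
Risk in exposed = 2126/2954 = 0.71970; risk in unexposed = 215/817 = 0.26316.
RR = 0.71970 / 0.26316 = 2.73487
The risk among the exposed is 2.73 times that among the unexposed.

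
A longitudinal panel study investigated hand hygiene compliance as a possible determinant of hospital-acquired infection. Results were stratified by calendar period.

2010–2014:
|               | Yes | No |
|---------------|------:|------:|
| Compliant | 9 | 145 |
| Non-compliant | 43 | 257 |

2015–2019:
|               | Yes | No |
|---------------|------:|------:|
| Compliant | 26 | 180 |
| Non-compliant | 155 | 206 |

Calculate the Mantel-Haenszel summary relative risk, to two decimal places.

RR_MH = Σ(aᵢ·n₀ᵢ/nᵢ) / Σ(cᵢ·n₁ᵢ/nᵢ), with n₁ᵢ = aᵢ+bᵢ (exposed), n₀ᵢ = cᵢ+dᵢ (unexposed), nᵢ = n₁ᵢ+n₀ᵢ.
Stratum 1 (2010–2014): n₁ = 154, n₀ = 300, n = 454; a·n₀/n = 9·300/454 = 5.9471; c·n₁/n = 43·154/454 = 14.5859
Stratum 2 (2015–2019): n₁ = 206, n₀ = 361, n = 567; a·n₀/n = 26·361/567 = 16.5538; c·n₁/n = 155·206/567 = 56.3139
RR_MH = (5.9471 + 16.5538) / (14.5859 + 56.3139) = 22.5009 / 70.8998 = 0.31736

0.32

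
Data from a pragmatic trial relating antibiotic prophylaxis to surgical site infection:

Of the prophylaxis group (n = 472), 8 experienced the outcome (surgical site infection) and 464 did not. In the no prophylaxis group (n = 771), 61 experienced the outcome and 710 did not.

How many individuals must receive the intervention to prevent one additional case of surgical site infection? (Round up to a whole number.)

Risk in treated group = 8/472 = 0.01695; risk in control = 61/771 = 0.07912.
Absolute risk reduction = 0.07912 − 0.01695 = 0.06217
NNT = 1 / ARR = 1 / 0.06217 = 16.085 → round up → 17

17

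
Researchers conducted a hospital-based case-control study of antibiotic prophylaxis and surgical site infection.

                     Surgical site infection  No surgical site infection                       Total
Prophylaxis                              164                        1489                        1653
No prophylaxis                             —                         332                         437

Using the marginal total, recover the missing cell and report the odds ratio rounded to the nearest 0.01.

The missing cell is in the unexposed row: 437 − 332 = 105.
So a = 164, b = 1489, c = 105, d = 332.
OR = (a·d)/(b·c) = (164 × 332) / (1489 × 105) = 54448 / 156345 = 0.34826

0.35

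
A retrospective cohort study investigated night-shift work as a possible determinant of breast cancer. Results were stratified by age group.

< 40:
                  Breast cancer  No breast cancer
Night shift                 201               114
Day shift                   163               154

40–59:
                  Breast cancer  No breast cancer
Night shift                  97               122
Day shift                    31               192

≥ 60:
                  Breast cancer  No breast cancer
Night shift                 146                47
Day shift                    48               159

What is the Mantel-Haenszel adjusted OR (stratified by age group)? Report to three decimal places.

3.421

OR_MH = Σ(aᵢdᵢ/nᵢ) / Σ(bᵢcᵢ/nᵢ), where nᵢ is the stratum total.
Stratum 1 (< 40): n = 632; a·d/n = 201·154/632 = 48.9778; b·c/n = 114·163/632 = 29.4019
Stratum 2 (40–59): n = 442; a·d/n = 97·192/442 = 42.1357; b·c/n = 122·31/442 = 8.5566
Stratum 3 (≥ 60): n = 400; a·d/n = 146·159/400 = 58.0350; b·c/n = 47·48/400 = 5.6400
OR_MH = (48.9778 + 42.1357 + 58.0350) / (29.4019 + 8.5566 + 5.6400) = 149.1486 / 43.5985 = 3.42096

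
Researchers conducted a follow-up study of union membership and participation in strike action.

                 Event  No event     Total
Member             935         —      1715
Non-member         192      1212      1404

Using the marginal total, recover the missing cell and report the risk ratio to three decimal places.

The missing cell is in the exposed row: 1715 − 935 = 780.
So a = 935, b = 780, c = 192, d = 1212.
RR = [a/(a+b)] / [c/(c+d)] = (935/1715) / (192/1404) = 0.54519/0.13675 = 3.98670

3.987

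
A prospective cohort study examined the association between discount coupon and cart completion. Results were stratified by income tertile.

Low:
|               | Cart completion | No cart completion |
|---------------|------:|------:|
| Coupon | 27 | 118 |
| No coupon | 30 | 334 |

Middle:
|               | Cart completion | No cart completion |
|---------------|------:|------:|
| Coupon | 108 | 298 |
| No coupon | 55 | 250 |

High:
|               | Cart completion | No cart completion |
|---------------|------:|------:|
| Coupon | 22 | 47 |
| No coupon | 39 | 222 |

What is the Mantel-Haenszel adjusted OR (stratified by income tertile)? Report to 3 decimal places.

OR_MH = Σ(aᵢdᵢ/nᵢ) / Σ(bᵢcᵢ/nᵢ), where nᵢ is the stratum total.
Stratum 1 (Low): n = 509; a·d/n = 27·334/509 = 17.7171; b·c/n = 118·30/509 = 6.9548
Stratum 2 (Middle): n = 711; a·d/n = 108·250/711 = 37.9747; b·c/n = 298·55/711 = 23.0520
Stratum 3 (High): n = 330; a·d/n = 22·222/330 = 14.8000; b·c/n = 47·39/330 = 5.5545
OR_MH = (17.7171 + 37.9747 + 14.8000) / (6.9548 + 23.0520 + 5.5545) = 70.4918 / 35.5614 = 1.98226

1.982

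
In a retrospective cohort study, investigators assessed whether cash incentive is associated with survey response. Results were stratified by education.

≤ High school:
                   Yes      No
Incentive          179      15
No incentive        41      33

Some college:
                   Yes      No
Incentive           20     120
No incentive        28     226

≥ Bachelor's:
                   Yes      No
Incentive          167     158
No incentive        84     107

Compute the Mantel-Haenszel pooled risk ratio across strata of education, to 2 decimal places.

RR_MH = Σ(aᵢ·n₀ᵢ/nᵢ) / Σ(cᵢ·n₁ᵢ/nᵢ), with n₁ᵢ = aᵢ+bᵢ (exposed), n₀ᵢ = cᵢ+dᵢ (unexposed), nᵢ = n₁ᵢ+n₀ᵢ.
Stratum 1 (≤ High school): n₁ = 194, n₀ = 74, n = 268; a·n₀/n = 179·74/268 = 49.4254; c·n₁/n = 41·194/268 = 29.6791
Stratum 2 (Some college): n₁ = 140, n₀ = 254, n = 394; a·n₀/n = 20·254/394 = 12.8934; c·n₁/n = 28·140/394 = 9.9492
Stratum 3 (≥ Bachelor's): n₁ = 325, n₀ = 191, n = 516; a·n₀/n = 167·191/516 = 61.8159; c·n₁/n = 84·325/516 = 52.9070
RR_MH = (49.4254 + 12.8934 + 61.8159) / (29.6791 + 9.9492 + 52.9070) = 124.1347 / 92.5353 = 1.34148

1.34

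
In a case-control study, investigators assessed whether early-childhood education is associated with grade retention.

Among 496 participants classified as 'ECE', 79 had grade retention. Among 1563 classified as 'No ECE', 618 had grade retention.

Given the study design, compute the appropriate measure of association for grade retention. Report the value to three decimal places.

From the description: a = 79, b = 417, c = 618, d = 945.
This is a case-control study: participants were sampled on outcome status, so risks in the source population cannot be estimated directly — relative risk is not valid here. The odds ratio is the appropriate measure.
OR = (a·d)/(b·c) = (79 × 945) / (417 × 618) = 74655 / 257706 = 0.28969

0.290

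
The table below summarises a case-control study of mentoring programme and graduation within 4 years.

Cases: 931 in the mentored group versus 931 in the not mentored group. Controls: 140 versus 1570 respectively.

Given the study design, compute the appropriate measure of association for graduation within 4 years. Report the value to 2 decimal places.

From the description: a = 931, b = 140, c = 931, d = 1570.
This is a case-control study: participants were sampled on outcome status, so risks in the source population cannot be estimated directly — relative risk is not valid here. The odds ratio is the appropriate measure.
OR = (a·d)/(b·c) = (931 × 1570) / (140 × 931) = 1461670 / 130340 = 11.21429

11.21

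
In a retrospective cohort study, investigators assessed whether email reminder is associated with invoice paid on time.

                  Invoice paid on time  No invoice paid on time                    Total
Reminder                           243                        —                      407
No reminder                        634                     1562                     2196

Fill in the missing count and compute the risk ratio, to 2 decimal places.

The missing cell is in the exposed row: 407 − 243 = 164.
So a = 243, b = 164, c = 634, d = 1562.
RR = [a/(a+b)] / [c/(c+d)] = (243/407) / (634/2196) = 0.59705/0.28871 = 2.06802

2.07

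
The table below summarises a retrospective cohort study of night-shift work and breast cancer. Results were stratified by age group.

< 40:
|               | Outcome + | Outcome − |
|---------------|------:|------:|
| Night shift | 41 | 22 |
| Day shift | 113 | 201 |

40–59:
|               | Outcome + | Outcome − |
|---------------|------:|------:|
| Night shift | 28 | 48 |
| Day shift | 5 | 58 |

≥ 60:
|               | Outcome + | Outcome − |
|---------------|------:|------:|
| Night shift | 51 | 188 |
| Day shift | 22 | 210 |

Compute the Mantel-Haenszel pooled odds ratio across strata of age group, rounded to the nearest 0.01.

3.29

OR_MH = Σ(aᵢdᵢ/nᵢ) / Σ(bᵢcᵢ/nᵢ), where nᵢ is the stratum total.
Stratum 1 (< 40): n = 377; a·d/n = 41·201/377 = 21.8594; b·c/n = 22·113/377 = 6.5942
Stratum 2 (40–59): n = 139; a·d/n = 28·58/139 = 11.6835; b·c/n = 48·5/139 = 1.7266
Stratum 3 (≥ 60): n = 471; a·d/n = 51·210/471 = 22.7389; b·c/n = 188·22/471 = 8.7813
OR_MH = (21.8594 + 11.6835 + 22.7389) / (6.5942 + 1.7266 + 8.7813) = 56.2817 / 17.1021 = 3.29092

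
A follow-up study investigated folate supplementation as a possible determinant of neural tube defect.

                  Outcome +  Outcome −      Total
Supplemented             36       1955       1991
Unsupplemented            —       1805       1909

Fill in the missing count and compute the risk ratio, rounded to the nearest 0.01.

0.33

The missing cell is in the unexposed row: 1909 − 1805 = 104.
So a = 36, b = 1955, c = 104, d = 1805.
RR = [a/(a+b)] / [c/(c+d)] = (36/1991) / (104/1909) = 0.01808/0.05448 = 0.33190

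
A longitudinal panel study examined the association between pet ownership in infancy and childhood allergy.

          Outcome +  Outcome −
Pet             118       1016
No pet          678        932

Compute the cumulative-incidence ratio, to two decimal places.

0.25

Cells: a = 118, b = 1016, c = 678, d = 932.
Risk in exposed = 118/1134 = 0.10406; risk in unexposed = 678/1610 = 0.42112.
RR = 0.10406 / 0.42112 = 0.24710
The risk is 75% lower among the exposed than among the unexposed.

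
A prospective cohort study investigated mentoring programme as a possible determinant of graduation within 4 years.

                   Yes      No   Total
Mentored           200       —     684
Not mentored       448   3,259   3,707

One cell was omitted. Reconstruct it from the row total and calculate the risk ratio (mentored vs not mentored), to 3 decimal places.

2.419

The missing cell is in the exposed row: 684 − 200 = 484.
So a = 200, b = 484, c = 448, d = 3259.
RR = [a/(a+b)] / [c/(c+d)] = (200/684) / (448/3707) = 0.29240/0.12085 = 2.41946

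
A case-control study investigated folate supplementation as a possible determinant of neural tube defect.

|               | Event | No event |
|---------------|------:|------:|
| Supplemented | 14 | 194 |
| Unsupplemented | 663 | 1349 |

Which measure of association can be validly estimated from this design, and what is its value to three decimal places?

0.147

Cells: a = 14, b = 194, c = 663, d = 1349.
This is a case-control study: participants were sampled on outcome status, so risks in the source population cannot be estimated directly — relative risk is not valid here. The odds ratio is the appropriate measure.
OR = (a·d)/(b·c) = (14 × 1349) / (194 × 663) = 18886 / 128622 = 0.14683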